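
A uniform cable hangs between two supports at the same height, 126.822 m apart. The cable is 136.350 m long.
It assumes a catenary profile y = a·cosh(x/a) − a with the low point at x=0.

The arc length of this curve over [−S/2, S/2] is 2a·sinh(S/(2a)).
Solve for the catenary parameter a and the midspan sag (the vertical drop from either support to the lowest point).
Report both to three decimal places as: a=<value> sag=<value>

seed: a₀ = √(S³/(24(L−S))) = √(126.822³/(24·9.528)) = 94.446398
iter 1: u=0.671397  f(a)=+2.171e-01  f'(a)=-2.110e-01  a ← 94.446398 − (+2.171e-01/-2.110e-01) = 95.475117
iter 2: u=0.664163  f(a)=+3.598e-03  f'(a)=-2.041e-01  a ← 95.475117 − (+3.598e-03/-2.041e-01) = 95.492746
iter 3: u=0.664040  f(a)=+1.025e-06  f'(a)=-2.039e-01  a ← 95.492746 − (+1.025e-06/-2.039e-01) = 95.492752
iter 4: u=0.664040  f(a)=+5.684e-14  f'(a)=-2.039e-01  a ← 95.492752 − (+5.684e-14/-2.039e-01) = 95.492752
converged: |Δa| < 1e-12 after 4 iterations
sag = a·(cosh(S/(2a)) − 1) = 95.492752·(cosh(0.664040) − 1) = 21.838814
T_max/T_min = cosh(S/(2a)) = 1.228696

a=95.493 sag=21.839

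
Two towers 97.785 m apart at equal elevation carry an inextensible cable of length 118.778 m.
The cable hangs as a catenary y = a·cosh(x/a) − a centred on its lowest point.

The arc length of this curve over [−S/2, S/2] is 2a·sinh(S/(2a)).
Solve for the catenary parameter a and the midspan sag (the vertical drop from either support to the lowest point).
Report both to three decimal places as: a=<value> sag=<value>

a=44.403 sag=29.750

seed: a₀ = √(S³/(24(L−S))) = √(97.785³/(24·20.993)) = 43.078987
iter 1: u=1.134950  f(a)=+1.394e+00  f'(a)=-1.106e+00  a ← 43.078987 − (+1.394e+00/-1.106e+00) = 44.339543
iter 2: u=1.102684  f(a)=+6.354e-02  f'(a)=-1.007e+00  a ← 44.339543 − (+6.354e-02/-1.007e+00) = 44.402619
iter 3: u=1.101117  f(a)=+1.459e-04  f'(a)=-1.003e+00  a ← 44.402619 − (+1.459e-04/-1.003e+00) = 44.402765
iter 4: u=1.101114  f(a)=+7.733e-10  f'(a)=-1.003e+00  a ← 44.402765 − (+7.733e-10/-1.003e+00) = 44.402765
iter 5: u=1.101114  f(a)=+0.000e+00  f'(a)=-1.003e+00  a ← 44.402765 − (+0.000e+00/-1.003e+00) = 44.402765
converged: |Δa| < 1e-12 after 5 iterations
sag = a·(cosh(S/(2a)) − 1) = 44.402765·(cosh(1.101114) − 1) = 29.750177
T_max/T_min = cosh(S/(2a)) = 1.670007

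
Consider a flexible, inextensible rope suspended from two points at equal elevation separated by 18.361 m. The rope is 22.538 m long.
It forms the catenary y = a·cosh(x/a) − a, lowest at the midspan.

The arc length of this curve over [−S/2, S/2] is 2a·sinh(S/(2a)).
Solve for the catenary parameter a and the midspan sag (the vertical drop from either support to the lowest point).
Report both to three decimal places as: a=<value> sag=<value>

seed: a₀ = √(S³/(24(L−S))) = √(18.361³/(24·4.177)) = 7.857903
iter 1: u=1.168314  f(a)=+2.945e-01  f'(a)=-1.216e+00  a ← 7.857903 − (+2.945e-01/-1.216e+00) = 8.100201
iter 2: u=1.133367  f(a)=+1.417e-02  f'(a)=-1.101e+00  a ← 8.100201 − (+1.417e-02/-1.101e+00) = 8.113071
iter 3: u=1.131569  f(a)=+3.648e-05  f'(a)=-1.095e+00  a ← 8.113071 − (+3.648e-05/-1.095e+00) = 8.113104
iter 4: u=1.131564  f(a)=+2.431e-10  f'(a)=-1.095e+00  a ← 8.113104 − (+2.431e-10/-1.095e+00) = 8.113104
iter 5: u=1.131564  f(a)=+3.553e-15  f'(a)=-1.095e+00  a ← 8.113104 − (+3.553e-15/-1.095e+00) = 8.113104
converged: |Δa| < 1e-12 after 5 iterations
sag = a·(cosh(S/(2a)) − 1) = 8.113104·(cosh(1.131564) − 1) = 5.772602
T_max/T_min = cosh(S/(2a)) = 1.711516

a=8.113 sag=5.773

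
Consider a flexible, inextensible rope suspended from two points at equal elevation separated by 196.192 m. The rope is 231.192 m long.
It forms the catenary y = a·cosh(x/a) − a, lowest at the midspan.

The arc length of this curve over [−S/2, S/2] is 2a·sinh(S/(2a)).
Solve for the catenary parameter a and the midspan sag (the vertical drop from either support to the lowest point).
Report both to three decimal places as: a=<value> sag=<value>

a=97.256 sag=53.811

seed: a₀ = √(S³/(24(L−S))) = √(196.192³/(24·35.000)) = 94.816146
iter 1: u=1.034592  f(a)=+1.922e+00  f'(a)=-8.204e-01  a ← 94.816146 − (+1.922e+00/-8.204e-01) = 97.158512
iter 2: u=1.009649  f(a)=+7.351e-02  f'(a)=-7.587e-01  a ← 97.158512 − (+7.351e-02/-7.587e-01) = 97.255407
iter 3: u=1.008643  f(a)=+1.171e-04  f'(a)=-7.563e-01  a ← 97.255407 − (+1.171e-04/-7.563e-01) = 97.255562
iter 4: u=1.008642  f(a)=+2.979e-10  f'(a)=-7.563e-01  a ← 97.255562 − (+2.979e-10/-7.563e-01) = 97.255562
iter 5: u=1.008642  f(a)=+2.842e-14  f'(a)=-7.563e-01  a ← 97.255562 − (+2.842e-14/-7.563e-01) = 97.255562
converged: |Δa| < 1e-12 after 5 iterations
sag = a·(cosh(S/(2a)) − 1) = 97.255562·(cosh(1.008642) − 1) = 53.810912
T_max/T_min = cosh(S/(2a)) = 1.553294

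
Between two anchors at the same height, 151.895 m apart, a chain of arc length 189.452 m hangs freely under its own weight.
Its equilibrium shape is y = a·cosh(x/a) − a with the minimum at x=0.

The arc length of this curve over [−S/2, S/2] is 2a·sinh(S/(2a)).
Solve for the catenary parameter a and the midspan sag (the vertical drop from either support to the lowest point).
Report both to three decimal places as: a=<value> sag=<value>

a=64.546 sag=50.080

seed: a₀ = √(S³/(24(L−S))) = √(151.895³/(24·37.557)) = 62.353976
iter 1: u=1.218006  f(a)=+2.886e+00  f'(a)=-1.393e+00  a ← 62.353976 − (+2.886e+00/-1.393e+00) = 64.425867
iter 2: u=1.178836  f(a)=+1.501e-01  f'(a)=-1.252e+00  a ← 64.425867 − (+1.501e-01/-1.252e+00) = 64.545795
iter 3: u=1.176645  f(a)=+4.552e-04  f'(a)=-1.244e+00  a ← 64.545795 − (+4.552e-04/-1.244e+00) = 64.546161
iter 4: u=1.176639  f(a)=+4.216e-09  f'(a)=-1.244e+00  a ← 64.546161 − (+4.216e-09/-1.244e+00) = 64.546161
iter 5: u=1.176639  f(a)=+0.000e+00  f'(a)=-1.244e+00  a ← 64.546161 − (+0.000e+00/-1.244e+00) = 64.546161
converged: |Δa| < 1e-12 after 5 iterations
sag = a·(cosh(S/(2a)) − 1) = 64.546161·(cosh(1.176639) − 1) = 50.080284
T_max/T_min = cosh(S/(2a)) = 1.775883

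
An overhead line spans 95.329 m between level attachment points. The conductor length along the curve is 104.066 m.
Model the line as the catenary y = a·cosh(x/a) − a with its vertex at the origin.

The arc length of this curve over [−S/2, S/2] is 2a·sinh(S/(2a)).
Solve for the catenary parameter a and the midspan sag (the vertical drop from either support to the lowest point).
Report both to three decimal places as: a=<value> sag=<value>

a=65.142 sag=18.230

seed: a₀ = √(S³/(24(L−S))) = √(95.329³/(24·8.737)) = 64.276285
iter 1: u=0.741557  f(a)=+2.434e-01  f'(a)=-2.871e-01  a ← 64.276285 − (+2.434e-01/-2.871e-01) = 65.124047
iter 2: u=0.731903  f(a)=+4.899e-03  f'(a)=-2.757e-01  a ← 65.124047 − (+4.899e-03/-2.757e-01) = 65.141820
iter 3: u=0.731704  f(a)=+2.075e-06  f'(a)=-2.754e-01  a ← 65.141820 − (+2.075e-06/-2.754e-01) = 65.141828
iter 4: u=0.731703  f(a)=+3.837e-13  f'(a)=-2.754e-01  a ← 65.141828 − (+3.837e-13/-2.754e-01) = 65.141828
converged: |Δa| < 1e-12 after 4 iterations
sag = a·(cosh(S/(2a)) − 1) = 65.141828·(cosh(0.731703) − 1) = 18.230175
T_max/T_min = cosh(S/(2a)) = 1.279854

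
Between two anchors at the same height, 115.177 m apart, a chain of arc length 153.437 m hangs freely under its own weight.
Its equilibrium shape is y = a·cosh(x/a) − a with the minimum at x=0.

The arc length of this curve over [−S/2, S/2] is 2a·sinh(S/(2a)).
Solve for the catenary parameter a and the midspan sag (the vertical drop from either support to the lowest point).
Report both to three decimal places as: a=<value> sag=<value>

seed: a₀ = √(S³/(24(L−S))) = √(115.177³/(24·38.260)) = 40.791581
iter 1: u=1.411774  f(a)=+3.999e+00  f'(a)=-2.277e+00  a ← 40.791581 − (+3.999e+00/-2.277e+00) = 42.547482
iter 2: u=1.353511  f(a)=+2.727e-01  f'(a)=-1.976e+00  a ← 42.547482 − (+2.727e-01/-1.976e+00) = 42.685456
iter 3: u=1.349136  f(a)=+1.473e-03  f'(a)=-1.955e+00  a ← 42.685456 − (+1.473e-03/-1.955e+00) = 42.686209
iter 4: u=1.349113  f(a)=+4.352e-08  f'(a)=-1.955e+00  a ← 42.686209 − (+4.352e-08/-1.955e+00) = 42.686209
iter 5: u=1.349113  f(a)=-2.842e-14  f'(a)=-1.955e+00  a ← 42.686209 − (-2.842e-14/-1.955e+00) = 42.686209
converged: |Δa| < 1e-12 after 5 iterations
sag = a·(cosh(S/(2a)) − 1) = 42.686209·(cosh(1.349113) − 1) = 45.108100
T_max/T_min = cosh(S/(2a)) = 2.056737

a=42.686 sag=45.108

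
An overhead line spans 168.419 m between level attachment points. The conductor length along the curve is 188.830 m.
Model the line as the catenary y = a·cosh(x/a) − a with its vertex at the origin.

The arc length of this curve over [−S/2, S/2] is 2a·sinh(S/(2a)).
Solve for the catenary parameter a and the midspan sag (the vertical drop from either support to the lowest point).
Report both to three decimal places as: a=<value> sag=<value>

a=100.500 sag=37.393

seed: a₀ = √(S³/(24(L−S))) = √(168.419³/(24·20.411)) = 98.752674
iter 1: u=0.852731  f(a)=+7.551e-01  f'(a)=-4.442e-01  a ← 98.752674 − (+7.551e-01/-4.442e-01) = 100.452422
iter 2: u=0.838302  f(a)=+1.994e-02  f'(a)=-4.210e-01  a ← 100.452422 − (+1.994e-02/-4.210e-01) = 100.499771
iter 3: u=0.837907  f(a)=+1.473e-05  f'(a)=-4.204e-01  a ← 100.499771 − (+1.473e-05/-4.204e-01) = 100.499806
iter 4: u=0.837907  f(a)=+8.072e-12  f'(a)=-4.204e-01  a ← 100.499806 − (+8.072e-12/-4.204e-01) = 100.499806
converged: |Δa| < 1e-12 after 4 iterations
sag = a·(cosh(S/(2a)) − 1) = 100.499806·(cosh(0.837907) − 1) = 37.392918
T_max/T_min = cosh(S/(2a)) = 1.372070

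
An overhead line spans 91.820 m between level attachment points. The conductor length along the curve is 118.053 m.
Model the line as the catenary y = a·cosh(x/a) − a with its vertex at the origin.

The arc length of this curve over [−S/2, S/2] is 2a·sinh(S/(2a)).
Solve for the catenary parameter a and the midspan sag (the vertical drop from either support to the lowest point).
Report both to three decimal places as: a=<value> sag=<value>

a=36.479 sag=32.910

seed: a₀ = √(S³/(24(L−S))) = √(91.820³/(24·26.233)) = 35.065201
iter 1: u=1.309275  f(a)=+2.342e+00  f'(a)=-1.769e+00  a ← 35.065201 − (+2.342e+00/-1.769e+00) = 36.389397
iter 2: u=1.261631  f(a)=+1.392e-01  f'(a)=-1.564e+00  a ← 36.389397 − (+1.392e-01/-1.564e+00) = 36.478397
iter 3: u=1.258553  f(a)=+5.606e-04  f'(a)=-1.552e+00  a ← 36.478397 − (+5.606e-04/-1.552e+00) = 36.478758
iter 4: u=1.258541  f(a)=+9.171e-09  f'(a)=-1.552e+00  a ← 36.478758 − (+9.171e-09/-1.552e+00) = 36.478758
iter 5: u=1.258541  f(a)=+0.000e+00  f'(a)=-1.552e+00  a ← 36.478758 − (+0.000e+00/-1.552e+00) = 36.478758
converged: |Δa| < 1e-12 after 5 iterations
sag = a·(cosh(S/(2a)) − 1) = 36.478758·(cosh(1.258541) − 1) = 32.910200
T_max/T_min = cosh(S/(2a)) = 1.902174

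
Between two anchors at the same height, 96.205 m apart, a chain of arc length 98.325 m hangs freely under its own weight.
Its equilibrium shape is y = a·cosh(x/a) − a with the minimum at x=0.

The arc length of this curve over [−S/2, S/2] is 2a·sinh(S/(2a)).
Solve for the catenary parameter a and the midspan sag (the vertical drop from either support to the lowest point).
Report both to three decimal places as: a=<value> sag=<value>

a=132.724 sag=8.813

seed: a₀ = √(S³/(24(L−S))) = √(96.205³/(24·2.120)) = 132.288751
iter 1: u=0.363617  f(a)=+1.406e-02  f'(a)=-3.248e-02  a ← 132.288751 − (+1.406e-02/-3.248e-02) = 132.721652
iter 2: u=0.362431  f(a)=+6.931e-05  f'(a)=-3.216e-02  a ← 132.721652 − (+6.931e-05/-3.216e-02) = 132.723807
iter 3: u=0.362426  f(a)=+1.703e-09  f'(a)=-3.216e-02  a ← 132.723807 − (+1.703e-09/-3.216e-02) = 132.723807
iter 4: u=0.362426  f(a)=+1.421e-14  f'(a)=-3.216e-02  a ← 132.723807 − (+1.421e-14/-3.216e-02) = 132.723807
converged: |Δa| < 1e-12 after 4 iterations
sag = a·(cosh(S/(2a)) − 1) = 132.723807·(cosh(0.362426) − 1) = 8.812621
T_max/T_min = cosh(S/(2a)) = 1.066398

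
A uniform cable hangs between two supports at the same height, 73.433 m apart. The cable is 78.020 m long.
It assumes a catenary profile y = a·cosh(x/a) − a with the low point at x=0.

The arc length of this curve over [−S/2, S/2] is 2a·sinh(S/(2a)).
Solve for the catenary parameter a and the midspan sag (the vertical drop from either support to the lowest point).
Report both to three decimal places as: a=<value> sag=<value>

a=60.529 sag=11.482

seed: a₀ = √(S³/(24(L−S))) = √(73.433³/(24·4.587)) = 59.974539
iter 1: u=0.612201  f(a)=+8.673e-02  f'(a)=-1.588e-01  a ← 59.974539 − (+8.673e-02/-1.588e-01) = 60.520778
iter 2: u=0.606676  f(a)=+1.199e-03  f'(a)=-1.544e-01  a ← 60.520778 − (+1.199e-03/-1.544e-01) = 60.528544
iter 3: u=0.606598  f(a)=+2.364e-07  f'(a)=-1.544e-01  a ← 60.528544 − (+2.364e-07/-1.544e-01) = 60.528546
iter 4: u=0.606598  f(a)=+1.421e-14  f'(a)=-1.544e-01  a ← 60.528546 − (+1.421e-14/-1.544e-01) = 60.528546
converged: |Δa| < 1e-12 after 4 iterations
sag = a·(cosh(S/(2a)) − 1) = 60.528546·(cosh(0.606598) − 1) = 11.481766
T_max/T_min = cosh(S/(2a)) = 1.189692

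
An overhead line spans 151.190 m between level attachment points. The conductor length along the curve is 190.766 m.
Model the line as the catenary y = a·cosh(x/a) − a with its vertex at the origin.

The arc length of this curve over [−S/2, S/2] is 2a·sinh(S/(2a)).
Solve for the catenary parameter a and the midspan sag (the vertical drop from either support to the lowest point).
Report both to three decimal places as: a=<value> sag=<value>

a=62.559 sag=51.509

seed: a₀ = √(S³/(24(L−S))) = √(151.190³/(24·39.576)) = 60.320236
iter 1: u=1.253228  f(a)=+3.227e+00  f'(a)=-1.530e+00  a ← 60.320236 − (+3.227e+00/-1.530e+00) = 62.428898
iter 2: u=1.210898  f(a)=+1.769e-01  f'(a)=-1.367e+00  a ← 62.428898 − (+1.769e-01/-1.367e+00) = 62.558359
iter 3: u=1.208392  f(a)=+6.001e-04  f'(a)=-1.357e+00  a ← 62.558359 − (+6.001e-04/-1.357e+00) = 62.558801
iter 4: u=1.208383  f(a)=+6.958e-09  f'(a)=-1.357e+00  a ← 62.558801 − (+6.958e-09/-1.357e+00) = 62.558801
iter 5: u=1.208383  f(a)=-2.842e-14  f'(a)=-1.357e+00  a ← 62.558801 − (-2.842e-14/-1.357e+00) = 62.558801
converged: |Δa| < 1e-12 after 5 iterations
sag = a·(cosh(S/(2a)) − 1) = 62.558801·(cosh(1.208383) − 1) = 51.509250
T_max/T_min = cosh(S/(2a)) = 1.823373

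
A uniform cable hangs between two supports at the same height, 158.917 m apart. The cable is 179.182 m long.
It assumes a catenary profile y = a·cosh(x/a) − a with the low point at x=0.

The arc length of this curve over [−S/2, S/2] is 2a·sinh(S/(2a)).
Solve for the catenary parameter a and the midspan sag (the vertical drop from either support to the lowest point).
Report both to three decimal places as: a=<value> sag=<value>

seed: a₀ = √(S³/(24(L−S))) = √(158.917³/(24·20.265)) = 90.839893
iter 1: u=0.874709  f(a)=+7.895e-01  f'(a)=-4.813e-01  a ← 90.839893 − (+7.895e-01/-4.813e-01) = 92.480461
iter 2: u=0.859192  f(a)=+2.190e-02  f'(a)=-4.549e-01  a ← 92.480461 − (+2.190e-02/-4.549e-01) = 92.528595
iter 3: u=0.858745  f(a)=+1.791e-05  f'(a)=-4.541e-01  a ← 92.528595 − (+1.791e-05/-4.541e-01) = 92.528635
iter 4: u=0.858745  f(a)=+1.199e-11  f'(a)=-4.541e-01  a ← 92.528635 − (+1.199e-11/-4.541e-01) = 92.528635
converged: |Δa| < 1e-12 after 4 iterations
sag = a·(cosh(S/(2a)) − 1) = 92.528635·(cosh(0.858745) − 1) = 36.266146
T_max/T_min = cosh(S/(2a)) = 1.391945

a=92.529 sag=36.266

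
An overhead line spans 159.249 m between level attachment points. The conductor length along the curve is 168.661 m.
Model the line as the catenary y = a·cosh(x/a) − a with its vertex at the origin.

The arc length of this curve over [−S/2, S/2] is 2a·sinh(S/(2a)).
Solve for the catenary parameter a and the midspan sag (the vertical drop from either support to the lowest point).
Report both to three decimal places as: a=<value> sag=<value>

a=134.881 sag=24.193

seed: a₀ = √(S³/(24(L−S))) = √(159.249³/(24·9.412)) = 133.711417
iter 1: u=0.595495  f(a)=+1.683e-01  f'(a)=-1.458e-01  a ← 133.711417 − (+1.683e-01/-1.458e-01) = 134.865430
iter 2: u=0.590400  f(a)=+2.204e-03  f'(a)=-1.420e-01  a ← 134.865430 − (+2.204e-03/-1.420e-01) = 134.880945
iter 3: u=0.590332  f(a)=+3.889e-07  f'(a)=-1.420e-01  a ← 134.880945 − (+3.889e-07/-1.420e-01) = 134.880947
iter 4: u=0.590332  f(a)=+2.842e-14  f'(a)=-1.420e-01  a ← 134.880947 − (+2.842e-14/-1.420e-01) = 134.880947
converged: |Δa| < 1e-12 after 4 iterations
sag = a·(cosh(S/(2a)) − 1) = 134.880947·(cosh(0.590332) − 1) = 24.192945
T_max/T_min = cosh(S/(2a)) = 1.179365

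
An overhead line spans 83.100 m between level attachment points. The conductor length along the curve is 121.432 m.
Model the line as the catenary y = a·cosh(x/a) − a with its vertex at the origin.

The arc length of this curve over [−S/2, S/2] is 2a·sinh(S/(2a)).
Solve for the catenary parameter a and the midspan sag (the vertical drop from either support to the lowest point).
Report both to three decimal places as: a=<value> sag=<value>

a=26.548 sag=39.718

seed: a₀ = √(S³/(24(L−S))) = √(83.100³/(24·38.332)) = 24.975557
iter 1: u=1.663627  f(a)=+5.668e+00  f'(a)=-4.008e+00  a ← 24.975557 − (+5.668e+00/-4.008e+00) = 26.389849
iter 2: u=1.574469  f(a)=+5.171e-01  f'(a)=-3.307e+00  a ← 26.389849 − (+5.171e-01/-3.307e+00) = 26.546212
iter 3: u=1.565195  f(a)=+5.258e-03  f'(a)=-3.240e+00  a ← 26.546212 − (+5.258e-03/-3.240e+00) = 26.547835
iter 4: u=1.565099  f(a)=+5.558e-07  f'(a)=-3.239e+00  a ← 26.547835 − (+5.558e-07/-3.239e+00) = 26.547835
iter 5: u=1.565099  f(a)=+0.000e+00  f'(a)=-3.239e+00  a ← 26.547835 − (+0.000e+00/-3.239e+00) = 26.547835
converged: |Δa| < 1e-12 after 5 iterations
sag = a·(cosh(S/(2a)) − 1) = 26.547835·(cosh(1.565099) − 1) = 39.718447
T_max/T_min = cosh(S/(2a)) = 2.496109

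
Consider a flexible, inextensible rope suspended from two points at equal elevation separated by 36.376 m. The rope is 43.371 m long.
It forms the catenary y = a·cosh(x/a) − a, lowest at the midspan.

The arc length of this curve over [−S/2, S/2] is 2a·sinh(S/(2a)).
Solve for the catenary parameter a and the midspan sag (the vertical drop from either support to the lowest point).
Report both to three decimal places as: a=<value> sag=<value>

seed: a₀ = √(S³/(24(L−S))) = √(36.376³/(24·6.995)) = 16.932572
iter 1: u=1.074143  f(a)=+4.148e-01  f'(a)=-9.256e-01  a ← 16.932572 − (+4.148e-01/-9.256e-01) = 17.380734
iter 2: u=1.046446  f(a)=+1.704e-02  f'(a)=-8.509e-01  a ← 17.380734 − (+1.704e-02/-8.509e-01) = 17.400758
iter 3: u=1.045242  f(a)=+3.148e-05  f'(a)=-8.478e-01  a ← 17.400758 − (+3.148e-05/-8.478e-01) = 17.400795
iter 4: u=1.045240  f(a)=+1.079e-10  f'(a)=-8.478e-01  a ← 17.400795 − (+1.079e-10/-8.478e-01) = 17.400795
iter 5: u=1.045240  f(a)=+7.105e-15  f'(a)=-8.478e-01  a ← 17.400795 − (+7.105e-15/-8.478e-01) = 17.400795
converged: |Δa| < 1e-12 after 5 iterations
sag = a·(cosh(S/(2a)) − 1) = 17.400795·(cosh(1.045240) − 1) = 10.402956
T_max/T_min = cosh(S/(2a)) = 1.597844

a=17.401 sag=10.403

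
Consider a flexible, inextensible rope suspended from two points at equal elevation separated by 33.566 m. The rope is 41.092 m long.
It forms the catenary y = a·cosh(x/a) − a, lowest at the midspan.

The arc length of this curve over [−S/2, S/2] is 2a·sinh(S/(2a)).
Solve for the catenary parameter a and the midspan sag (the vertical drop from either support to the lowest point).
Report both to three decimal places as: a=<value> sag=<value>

a=14.933 sag=10.466

seed: a₀ = √(S³/(24(L−S))) = √(33.566³/(24·7.526)) = 14.469771
iter 1: u=1.159866  f(a)=+5.228e-01  f'(a)=-1.187e+00  a ← 14.469771 − (+5.228e-01/-1.187e+00) = 14.910143
iter 2: u=1.125610  f(a)=+2.481e-02  f'(a)=-1.077e+00  a ← 14.910143 − (+2.481e-02/-1.077e+00) = 14.933187
iter 3: u=1.123873  f(a)=+6.208e-05  f'(a)=-1.071e+00  a ← 14.933187 − (+6.208e-05/-1.071e+00) = 14.933245
iter 4: u=1.123868  f(a)=+3.906e-10  f'(a)=-1.071e+00  a ← 14.933245 − (+3.906e-10/-1.071e+00) = 14.933245
iter 5: u=1.123868  f(a)=+0.000e+00  f'(a)=-1.071e+00  a ← 14.933245 − (+0.000e+00/-1.071e+00) = 14.933245
converged: |Δa| < 1e-12 after 5 iterations
sag = a·(cosh(S/(2a)) − 1) = 14.933245·(cosh(1.123868) − 1) = 10.466360
T_max/T_min = cosh(S/(2a)) = 1.700876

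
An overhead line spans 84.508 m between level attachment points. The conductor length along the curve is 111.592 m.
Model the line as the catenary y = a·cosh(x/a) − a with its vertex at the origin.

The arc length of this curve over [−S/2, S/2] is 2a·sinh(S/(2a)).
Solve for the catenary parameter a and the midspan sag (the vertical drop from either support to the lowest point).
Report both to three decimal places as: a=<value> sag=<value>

a=31.839 sag=32.402

seed: a₀ = √(S³/(24(L−S))) = √(84.508³/(24·27.084)) = 30.470860
iter 1: u=1.386702  f(a)=+2.727e+00  f'(a)=-2.144e+00  a ← 30.470860 − (+2.727e+00/-2.144e+00) = 31.742632
iter 2: u=1.331144  f(a)=+1.800e-01  f'(a)=-1.869e+00  a ← 31.742632 − (+1.800e-01/-1.869e+00) = 31.838917
iter 3: u=1.327118  f(a)=+9.070e-04  f'(a)=-1.851e+00  a ← 31.838917 − (+9.070e-04/-1.851e+00) = 31.839407
iter 4: u=1.327098  f(a)=+2.329e-08  f'(a)=-1.850e+00  a ← 31.839407 − (+2.329e-08/-1.850e+00) = 31.839407
iter 5: u=1.327098  f(a)=+2.842e-14  f'(a)=-1.850e+00  a ← 31.839407 − (+2.842e-14/-1.850e+00) = 31.839407
converged: |Δa| < 1e-12 after 5 iterations
sag = a·(cosh(S/(2a)) − 1) = 31.839407·(cosh(1.327098) − 1) = 32.401868
T_max/T_min = cosh(S/(2a)) = 2.017666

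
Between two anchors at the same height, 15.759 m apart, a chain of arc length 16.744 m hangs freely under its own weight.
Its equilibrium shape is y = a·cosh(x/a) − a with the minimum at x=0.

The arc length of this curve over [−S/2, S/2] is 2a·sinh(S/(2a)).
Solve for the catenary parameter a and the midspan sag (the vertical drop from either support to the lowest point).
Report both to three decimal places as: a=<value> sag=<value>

seed: a₀ = √(S³/(24(L−S))) = √(15.759³/(24·0.985)) = 12.866761
iter 1: u=0.612392  f(a)=+1.864e-02  f'(a)=-1.589e-01  a ← 12.866761 − (+1.864e-02/-1.589e-01) = 12.984021
iter 2: u=0.606861  f(a)=+2.578e-04  f'(a)=-1.546e-01  a ← 12.984021 − (+2.578e-04/-1.546e-01) = 12.985689
iter 3: u=0.606783  f(a)=+5.088e-08  f'(a)=-1.545e-01  a ← 12.985689 − (+5.088e-08/-1.545e-01) = 12.985689
iter 4: u=0.606783  f(a)=+0.000e+00  f'(a)=-1.545e-01  a ← 12.985689 − (+0.000e+00/-1.545e-01) = 12.985689
converged: |Δa| < 1e-12 after 4 iterations
sag = a·(cosh(S/(2a)) − 1) = 12.985689·(cosh(0.606783) − 1) = 2.464829
T_max/T_min = cosh(S/(2a)) = 1.189811

a=12.986 sag=2.465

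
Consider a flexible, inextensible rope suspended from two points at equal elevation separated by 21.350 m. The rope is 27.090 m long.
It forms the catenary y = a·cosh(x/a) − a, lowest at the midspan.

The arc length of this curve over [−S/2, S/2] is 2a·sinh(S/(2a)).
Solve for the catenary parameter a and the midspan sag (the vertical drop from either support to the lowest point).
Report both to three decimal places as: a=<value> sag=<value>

seed: a₀ = √(S³/(24(L−S))) = √(21.350³/(24·5.740)) = 8.404952
iter 1: u=1.270085  f(a)=+4.811e-01  f'(a)=-1.599e+00  a ← 8.404952 − (+4.811e-01/-1.599e+00) = 8.705808
iter 2: u=1.226193  f(a)=+2.704e-02  f'(a)=-1.424e+00  a ← 8.705808 − (+2.704e-02/-1.424e+00) = 8.724796
iter 3: u=1.223524  f(a)=+9.667e-05  f'(a)=-1.414e+00  a ← 8.724796 − (+9.667e-05/-1.414e+00) = 8.724865
iter 4: u=1.223515  f(a)=+1.245e-09  f'(a)=-1.414e+00  a ← 8.724865 − (+1.245e-09/-1.414e+00) = 8.724865
iter 5: u=1.223515  f(a)=-3.553e-15  f'(a)=-1.414e+00  a ← 8.724865 − (-3.553e-15/-1.414e+00) = 8.724865
converged: |Δa| < 1e-12 after 5 iterations
sag = a·(cosh(S/(2a)) − 1) = 8.724865·(cosh(1.223515) − 1) = 7.386941
T_max/T_min = cosh(S/(2a)) = 1.846654

a=8.725 sag=7.387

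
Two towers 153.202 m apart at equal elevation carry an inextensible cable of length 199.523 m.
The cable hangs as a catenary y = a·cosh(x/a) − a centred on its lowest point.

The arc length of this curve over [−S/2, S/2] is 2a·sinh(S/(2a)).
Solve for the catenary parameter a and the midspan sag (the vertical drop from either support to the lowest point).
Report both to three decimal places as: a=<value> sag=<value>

a=59.291 sag=56.760

seed: a₀ = √(S³/(24(L−S))) = √(153.202³/(24·46.321)) = 56.872467
iter 1: u=1.346891  f(a)=+4.388e+00  f'(a)=-1.944e+00  a ← 56.872467 − (+4.388e+00/-1.944e+00) = 59.129224
iter 2: u=1.295485  f(a)=+2.747e-01  f'(a)=-1.708e+00  a ← 59.129224 − (+2.747e-01/-1.708e+00) = 59.290067
iter 3: u=1.291970  f(a)=+1.236e-03  f'(a)=-1.692e+00  a ← 59.290067 − (+1.236e-03/-1.692e+00) = 59.290797
iter 4: u=1.291954  f(a)=+2.525e-08  f'(a)=-1.692e+00  a ← 59.290797 − (+2.525e-08/-1.692e+00) = 59.290797
iter 5: u=1.291954  f(a)=-5.684e-14  f'(a)=-1.692e+00  a ← 59.290797 − (-5.684e-14/-1.692e+00) = 59.290797
converged: |Δa| < 1e-12 after 5 iterations
sag = a·(cosh(S/(2a)) − 1) = 59.290797·(cosh(1.291954) − 1) = 56.759862
T_max/T_min = cosh(S/(2a)) = 1.957313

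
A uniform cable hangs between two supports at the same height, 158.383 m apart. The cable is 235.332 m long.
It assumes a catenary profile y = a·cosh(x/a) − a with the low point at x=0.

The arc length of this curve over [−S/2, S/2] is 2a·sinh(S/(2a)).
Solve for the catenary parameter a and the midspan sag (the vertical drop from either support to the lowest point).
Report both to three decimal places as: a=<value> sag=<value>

a=49.444 sag=78.188

seed: a₀ = √(S³/(24(L−S))) = √(158.383³/(24·76.949)) = 46.382669
iter 1: u=1.707351  f(a)=+1.203e+01  f'(a)=-4.392e+00  a ← 46.382669 − (+1.203e+01/-4.392e+00) = 49.121184
iter 2: u=1.612166  f(a)=+1.147e+00  f'(a)=-3.590e+00  a ← 49.121184 − (+1.147e+00/-3.590e+00) = 49.440771
iter 3: u=1.601745  f(a)=+1.288e-02  f'(a)=-3.510e+00  a ← 49.440771 − (+1.288e-02/-3.510e+00) = 49.444440
iter 4: u=1.601626  f(a)=+1.662e-06  f'(a)=-3.509e+00  a ← 49.444440 − (+1.662e-06/-3.509e+00) = 49.444440
iter 5: u=1.601626  f(a)=+0.000e+00  f'(a)=-3.509e+00  a ← 49.444440 − (+0.000e+00/-3.509e+00) = 49.444440
converged: |Δa| < 1e-12 after 5 iterations
sag = a·(cosh(S/(2a)) − 1) = 49.444440·(cosh(1.601626) − 1) = 78.188002
T_max/T_min = cosh(S/(2a)) = 2.581331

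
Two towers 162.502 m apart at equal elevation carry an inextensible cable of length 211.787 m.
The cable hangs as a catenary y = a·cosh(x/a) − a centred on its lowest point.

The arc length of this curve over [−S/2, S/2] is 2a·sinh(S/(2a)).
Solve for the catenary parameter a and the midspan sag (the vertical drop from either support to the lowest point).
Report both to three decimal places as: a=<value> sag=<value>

seed: a₀ = √(S³/(24(L−S))) = √(162.502³/(24·49.285)) = 60.231692
iter 1: u=1.348974  f(a)=+4.684e+00  f'(a)=-1.954e+00  a ← 60.231692 − (+4.684e+00/-1.954e+00) = 62.628187
iter 2: u=1.297355  f(a)=+2.940e-01  f'(a)=-1.716e+00  a ← 62.628187 − (+2.940e-01/-1.716e+00) = 62.799538
iter 3: u=1.293815  f(a)=+1.331e-03  f'(a)=-1.700e+00  a ← 62.799538 − (+1.331e-03/-1.700e+00) = 62.800321
iter 4: u=1.293799  f(a)=+2.752e-08  f'(a)=-1.700e+00  a ← 62.800321 − (+2.752e-08/-1.700e+00) = 62.800321
iter 5: u=1.293799  f(a)=+5.684e-14  f'(a)=-1.700e+00  a ← 62.800321 − (+5.684e-14/-1.700e+00) = 62.800321
converged: |Δa| < 1e-12 after 5 iterations
sag = a·(cosh(S/(2a)) − 1) = 62.800321·(cosh(1.293799) − 1) = 60.314721
T_max/T_min = cosh(S/(2a)) = 1.960421

a=62.800 sag=60.315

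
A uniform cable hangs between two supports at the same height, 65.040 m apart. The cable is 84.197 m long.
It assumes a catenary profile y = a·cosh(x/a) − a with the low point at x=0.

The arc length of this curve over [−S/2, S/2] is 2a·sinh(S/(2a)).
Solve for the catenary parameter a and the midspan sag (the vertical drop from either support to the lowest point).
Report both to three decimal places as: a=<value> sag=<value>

seed: a₀ = √(S³/(24(L−S))) = √(65.040³/(24·19.157)) = 24.462533
iter 1: u=1.329380  f(a)=+1.766e+00  f'(a)=-1.861e+00  a ← 24.462533 − (+1.766e+00/-1.861e+00) = 25.411319
iter 2: u=1.279745  f(a)=+1.079e-01  f'(a)=-1.640e+00  a ← 25.411319 − (+1.079e-01/-1.640e+00) = 25.477132
iter 3: u=1.276439  f(a)=+4.613e-04  f'(a)=-1.626e+00  a ← 25.477132 − (+4.613e-04/-1.626e+00) = 25.477416
iter 4: u=1.276425  f(a)=+8.505e-09  f'(a)=-1.626e+00  a ← 25.477416 − (+8.505e-09/-1.626e+00) = 25.477416
iter 5: u=1.276425  f(a)=+0.000e+00  f'(a)=-1.626e+00  a ← 25.477416 − (+0.000e+00/-1.626e+00) = 25.477416
converged: |Δa| < 1e-12 after 5 iterations
sag = a·(cosh(S/(2a)) − 1) = 25.477416·(cosh(1.276425) − 1) = 23.730128
T_max/T_min = cosh(S/(2a)) = 1.931418

a=25.477 sag=23.730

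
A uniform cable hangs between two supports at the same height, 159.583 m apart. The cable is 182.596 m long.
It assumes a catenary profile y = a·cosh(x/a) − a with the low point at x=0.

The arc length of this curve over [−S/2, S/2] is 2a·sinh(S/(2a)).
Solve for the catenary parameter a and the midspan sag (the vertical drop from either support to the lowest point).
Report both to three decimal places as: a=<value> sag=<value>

a=87.577 sag=38.934

seed: a₀ = √(S³/(24(L−S))) = √(159.583³/(24·23.013)) = 85.780327
iter 1: u=0.930184  f(a)=+1.016e+00  f'(a)=-5.844e-01  a ← 85.780327 − (+1.016e+00/-5.844e-01) = 87.519343
iter 2: u=0.911701  f(a)=+3.173e-02  f'(a)=-5.485e-01  a ← 87.519343 − (+3.173e-02/-5.485e-01) = 87.577195
iter 3: u=0.911099  f(a)=+3.313e-05  f'(a)=-5.473e-01  a ← 87.577195 − (+3.313e-05/-5.473e-01) = 87.577255
iter 4: u=0.911098  f(a)=+3.624e-11  f'(a)=-5.473e-01  a ← 87.577255 − (+3.624e-11/-5.473e-01) = 87.577255
converged: |Δa| < 1e-12 after 4 iterations
sag = a·(cosh(S/(2a)) − 1) = 87.577255·(cosh(0.911098) − 1) = 38.934011
T_max/T_min = cosh(S/(2a)) = 1.444568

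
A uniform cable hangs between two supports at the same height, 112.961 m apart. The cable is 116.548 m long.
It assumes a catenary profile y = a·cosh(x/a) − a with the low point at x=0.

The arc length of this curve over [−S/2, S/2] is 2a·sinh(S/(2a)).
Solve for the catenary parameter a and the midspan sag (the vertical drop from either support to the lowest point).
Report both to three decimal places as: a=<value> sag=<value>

seed: a₀ = √(S³/(24(L−S))) = √(112.961³/(24·3.587)) = 129.396188
iter 1: u=0.436493  f(a)=+3.433e-02  f'(a)=-5.651e-02  a ← 129.396188 − (+3.433e-02/-5.651e-02) = 130.003672
iter 2: u=0.434453  f(a)=+2.432e-04  f'(a)=-5.571e-02  a ← 130.003672 − (+2.432e-04/-5.571e-02) = 130.008038
iter 3: u=0.434439  f(a)=+1.241e-08  f'(a)=-5.570e-02  a ← 130.008038 − (+1.241e-08/-5.570e-02) = 130.008038
iter 4: u=0.434439  f(a)=+0.000e+00  f'(a)=-5.570e-02  a ← 130.008038 − (+0.000e+00/-5.570e-02) = 130.008038
converged: |Δa| < 1e-12 after 4 iterations
sag = a·(cosh(S/(2a)) − 1) = 130.008038·(cosh(0.434439) − 1) = 12.462833
T_max/T_min = cosh(S/(2a)) = 1.095862

a=130.008 sag=12.463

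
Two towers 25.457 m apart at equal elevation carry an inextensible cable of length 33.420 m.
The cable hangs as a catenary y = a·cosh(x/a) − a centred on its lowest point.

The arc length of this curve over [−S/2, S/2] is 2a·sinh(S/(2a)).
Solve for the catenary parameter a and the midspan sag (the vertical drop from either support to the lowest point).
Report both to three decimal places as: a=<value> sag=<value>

a=9.699 sag=9.622

seed: a₀ = √(S³/(24(L−S))) = √(25.457³/(24·7.963)) = 9.291094
iter 1: u=1.369968  f(a)=+7.815e-01  f'(a)=-2.058e+00  a ← 9.291094 − (+7.815e-01/-2.058e+00) = 9.670818
iter 2: u=1.316176  f(a)=+5.047e-02  f'(a)=-1.800e+00  a ← 9.670818 − (+5.047e-02/-1.800e+00) = 9.698852
iter 3: u=1.312372  f(a)=+2.426e-04  f'(a)=-1.783e+00  a ← 9.698852 − (+2.426e-04/-1.783e+00) = 9.698988
iter 4: u=1.312353  f(a)=+5.662e-09  f'(a)=-1.783e+00  a ← 9.698988 − (+5.662e-09/-1.783e+00) = 9.698988
iter 5: u=1.312353  f(a)=+0.000e+00  f'(a)=-1.783e+00  a ← 9.698988 − (+0.000e+00/-1.783e+00) = 9.698988
converged: |Δa| < 1e-12 after 5 iterations
sag = a·(cosh(S/(2a)) − 1) = 9.698988·(cosh(1.312353) − 1) = 9.621842
T_max/T_min = cosh(S/(2a)) = 1.992046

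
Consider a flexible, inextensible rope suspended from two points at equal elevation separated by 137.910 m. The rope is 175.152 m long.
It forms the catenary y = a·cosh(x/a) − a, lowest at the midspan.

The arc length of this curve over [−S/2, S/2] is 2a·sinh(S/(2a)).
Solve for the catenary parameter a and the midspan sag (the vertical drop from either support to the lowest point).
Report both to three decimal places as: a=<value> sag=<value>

seed: a₀ = √(S³/(24(L−S))) = √(137.910³/(24·37.242)) = 54.171582
iter 1: u=1.272900  f(a)=+3.136e+00  f'(a)=-1.611e+00  a ← 54.171582 − (+3.136e+00/-1.611e+00) = 56.118262
iter 2: u=1.228744  f(a)=+1.770e-01  f'(a)=-1.434e+00  a ← 56.118262 − (+1.770e-01/-1.434e+00) = 56.241690
iter 3: u=1.226048  f(a)=+6.382e-04  f'(a)=-1.424e+00  a ← 56.241690 − (+6.382e-04/-1.424e+00) = 56.242138
iter 4: u=1.226038  f(a)=+8.364e-09  f'(a)=-1.424e+00  a ← 56.242138 − (+8.364e-09/-1.424e+00) = 56.242138
iter 5: u=1.226038  f(a)=+0.000e+00  f'(a)=-1.424e+00  a ← 56.242138 − (+0.000e+00/-1.424e+00) = 56.242138
converged: |Δa| < 1e-12 after 5 iterations
sag = a·(cosh(S/(2a)) − 1) = 56.242138·(cosh(1.226038) − 1) = 47.838282
T_max/T_min = cosh(S/(2a)) = 1.850577

a=56.242 sag=47.838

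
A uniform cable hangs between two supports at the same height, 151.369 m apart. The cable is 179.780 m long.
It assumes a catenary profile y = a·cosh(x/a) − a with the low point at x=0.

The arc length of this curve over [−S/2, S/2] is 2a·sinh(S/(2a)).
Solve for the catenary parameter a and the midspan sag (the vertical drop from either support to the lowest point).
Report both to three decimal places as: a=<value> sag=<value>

seed: a₀ = √(S³/(24(L−S))) = √(151.369³/(24·28.411)) = 71.319211
iter 1: u=1.061208  f(a)=+1.643e+00  f'(a)=-8.901e-01  a ← 71.319211 − (+1.643e+00/-8.901e-01) = 73.165379
iter 2: u=1.034431  f(a)=+6.597e-02  f'(a)=-8.200e-01  a ← 73.165379 − (+6.597e-02/-8.200e-01) = 73.245836
iter 3: u=1.033294  f(a)=+1.162e-04  f'(a)=-8.171e-01  a ← 73.245836 − (+1.162e-04/-8.171e-01) = 73.245978
iter 4: u=1.033292  f(a)=+3.616e-10  f'(a)=-8.171e-01  a ← 73.245978 − (+3.616e-10/-8.171e-01) = 73.245978
iter 5: u=1.033292  f(a)=+2.842e-14  f'(a)=-8.171e-01  a ← 73.245978 − (+2.842e-14/-8.171e-01) = 73.245978
converged: |Δa| < 1e-12 after 5 iterations
sag = a·(cosh(S/(2a)) − 1) = 73.245978·(cosh(1.033292) − 1) = 42.707398
T_max/T_min = cosh(S/(2a)) = 1.583068

a=73.246 sag=42.707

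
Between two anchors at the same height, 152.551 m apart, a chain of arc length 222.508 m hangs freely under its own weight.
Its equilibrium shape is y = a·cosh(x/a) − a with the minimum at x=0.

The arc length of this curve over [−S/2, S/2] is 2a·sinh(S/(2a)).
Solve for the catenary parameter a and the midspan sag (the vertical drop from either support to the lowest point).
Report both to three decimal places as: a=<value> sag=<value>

a=48.863 sag=72.649

seed: a₀ = √(S³/(24(L−S))) = √(152.551³/(24·69.957)) = 45.983432
iter 1: u=1.658760  f(a)=+1.028e+01  f'(a)=-3.966e+00  a ← 45.983432 − (+1.028e+01/-3.966e+00) = 48.575013
iter 2: u=1.570262  f(a)=+9.330e-01  f'(a)=-3.276e+00  a ← 48.575013 − (+9.330e-01/-3.276e+00) = 48.859794
iter 3: u=1.561110  f(a)=+9.382e-03  f'(a)=-3.211e+00  a ← 48.859794 − (+9.382e-03/-3.211e+00) = 48.862716
iter 4: u=1.561016  f(a)=+9.697e-07  f'(a)=-3.210e+00  a ← 48.862716 − (+9.697e-07/-3.210e+00) = 48.862716
iter 5: u=1.561016  f(a)=+0.000e+00  f'(a)=-3.210e+00  a ← 48.862716 − (+0.000e+00/-3.210e+00) = 48.862716
converged: |Δa| < 1e-12 after 5 iterations
sag = a·(cosh(S/(2a)) − 1) = 48.862716·(cosh(1.561016) − 1) = 72.648672
T_max/T_min = cosh(S/(2a)) = 2.486792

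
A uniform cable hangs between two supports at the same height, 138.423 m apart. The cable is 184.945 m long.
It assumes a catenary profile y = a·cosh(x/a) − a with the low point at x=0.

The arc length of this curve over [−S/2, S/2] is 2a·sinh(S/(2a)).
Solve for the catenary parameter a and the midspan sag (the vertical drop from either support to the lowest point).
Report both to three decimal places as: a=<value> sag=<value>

seed: a₀ = √(S³/(24(L−S))) = √(138.423³/(24·46.522)) = 48.739108
iter 1: u=1.420040  f(a)=+4.922e+00  f'(a)=-2.323e+00  a ← 48.739108 − (+4.922e+00/-2.323e+00) = 50.858243
iter 2: u=1.360871  f(a)=+3.392e-01  f'(a)=-2.013e+00  a ← 50.858243 − (+3.392e-01/-2.013e+00) = 51.026790
iter 3: u=1.356376  f(a)=+1.875e-03  f'(a)=-1.990e+00  a ← 51.026790 − (+1.875e-03/-1.990e+00) = 51.027732
iter 4: u=1.356351  f(a)=+5.797e-08  f'(a)=-1.990e+00  a ← 51.027732 − (+5.797e-08/-1.990e+00) = 51.027732
iter 5: u=1.356351  f(a)=+0.000e+00  f'(a)=-1.990e+00  a ← 51.027732 − (+0.000e+00/-1.990e+00) = 51.027732
converged: |Δa| < 1e-12 after 5 iterations
sag = a·(cosh(S/(2a)) − 1) = 51.027732·(cosh(1.356351) − 1) = 54.589467
T_max/T_min = cosh(S/(2a)) = 2.069800

a=51.028 sag=54.589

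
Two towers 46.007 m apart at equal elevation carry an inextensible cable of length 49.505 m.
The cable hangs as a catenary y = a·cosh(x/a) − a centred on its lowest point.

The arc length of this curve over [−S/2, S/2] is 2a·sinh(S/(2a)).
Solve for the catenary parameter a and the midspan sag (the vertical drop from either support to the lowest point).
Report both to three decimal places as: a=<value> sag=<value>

a=34.440 sag=7.972

seed: a₀ = √(S³/(24(L−S))) = √(46.007³/(24·3.498)) = 34.058095
iter 1: u=0.675419  f(a)=+8.066e-02  f'(a)=-2.149e-01  a ← 34.058095 − (+8.066e-02/-2.149e-01) = 34.433365
iter 2: u=0.668058  f(a)=+1.353e-03  f'(a)=-2.078e-01  a ← 34.433365 − (+1.353e-03/-2.078e-01) = 34.439874
iter 3: u=0.667932  f(a)=+3.947e-07  f'(a)=-2.077e-01  a ← 34.439874 − (+3.947e-07/-2.077e-01) = 34.439876
iter 4: u=0.667932  f(a)=+2.842e-14  f'(a)=-2.077e-01  a ← 34.439876 − (+2.842e-14/-2.077e-01) = 34.439876
converged: |Δa| < 1e-12 after 4 iterations
sag = a·(cosh(S/(2a)) − 1) = 34.439876·(cosh(0.667932) − 1) = 7.972284
T_max/T_min = cosh(S/(2a)) = 1.231484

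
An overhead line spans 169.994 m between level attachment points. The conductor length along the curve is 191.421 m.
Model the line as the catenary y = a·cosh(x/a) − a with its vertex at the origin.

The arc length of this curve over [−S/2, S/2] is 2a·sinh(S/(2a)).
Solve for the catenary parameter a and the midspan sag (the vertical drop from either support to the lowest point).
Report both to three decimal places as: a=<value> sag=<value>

seed: a₀ = √(S³/(24(L−S))) = √(169.994³/(24·21.427)) = 97.738143
iter 1: u=0.869640  f(a)=+8.250e-01  f'(a)=-4.725e-01  a ← 97.738143 − (+8.250e-01/-4.725e-01) = 99.484036
iter 2: u=0.854378  f(a)=+2.262e-02  f'(a)=-4.469e-01  a ← 99.484036 − (+2.262e-02/-4.469e-01) = 99.534657
iter 3: u=0.853944  f(a)=+1.808e-05  f'(a)=-4.462e-01  a ← 99.534657 − (+1.808e-05/-4.462e-01) = 99.534697
iter 4: u=0.853943  f(a)=+1.154e-11  f'(a)=-4.462e-01  a ← 99.534697 − (+1.154e-11/-4.462e-01) = 99.534697
converged: |Δa| < 1e-12 after 4 iterations
sag = a·(cosh(S/(2a)) − 1) = 99.534697·(cosh(0.853943) − 1) = 38.550985
T_max/T_min = cosh(S/(2a)) = 1.387312

a=99.535 sag=38.551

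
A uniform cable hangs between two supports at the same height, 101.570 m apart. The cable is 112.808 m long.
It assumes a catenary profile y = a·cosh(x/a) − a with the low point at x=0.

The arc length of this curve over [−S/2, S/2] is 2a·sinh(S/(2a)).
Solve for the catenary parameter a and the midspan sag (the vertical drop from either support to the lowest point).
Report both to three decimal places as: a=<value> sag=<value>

seed: a₀ = √(S³/(24(L−S))) = √(101.570³/(24·11.238)) = 62.330132
iter 1: u=0.814774  f(a)=+3.790e-01  f'(a)=-3.851e-01  a ← 62.330132 − (+3.790e-01/-3.851e-01) = 63.314196
iter 2: u=0.802111  f(a)=+9.161e-03  f'(a)=-3.667e-01  a ← 63.314196 − (+9.161e-03/-3.667e-01) = 63.339180
iter 3: u=0.801794  f(a)=+5.648e-06  f'(a)=-3.662e-01  a ← 63.339180 − (+5.648e-06/-3.662e-01) = 63.339195
iter 4: u=0.801794  f(a)=+2.117e-12  f'(a)=-3.662e-01  a ← 63.339195 − (+2.117e-12/-3.662e-01) = 63.339195
converged: |Δa| < 1e-12 after 4 iterations
sag = a·(cosh(S/(2a)) − 1) = 63.339195·(cosh(0.801794) − 1) = 21.473922
T_max/T_min = cosh(S/(2a)) = 1.339031

a=63.339 sag=21.474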